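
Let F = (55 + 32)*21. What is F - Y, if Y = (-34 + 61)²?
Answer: 1098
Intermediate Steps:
F = 1827 (F = 87*21 = 1827)
Y = 729 (Y = 27² = 729)
F - Y = 1827 - 1*729 = 1827 - 729 = 1098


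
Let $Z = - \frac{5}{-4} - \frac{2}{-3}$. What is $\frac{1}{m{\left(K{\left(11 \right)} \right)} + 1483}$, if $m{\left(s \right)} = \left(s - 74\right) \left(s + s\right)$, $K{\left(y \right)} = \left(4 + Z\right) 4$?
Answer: $- \frac{9}{8095} \approx -0.0011118$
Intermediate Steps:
$Z = \frac{23}{12}$ ($Z = \left(-5\right) \left(- \frac{1}{4}\right) - - \frac{2}{3} = \frac{5}{4} + \frac{2}{3} = \frac{23}{12} \approx 1.9167$)
$K{\left(y \right)} = \frac{71}{3}$ ($K{\left(y \right)} = \left(4 + \frac{23}{12}\right) 4 = \frac{71}{12} \cdot 4 = \frac{71}{3}$)
$m{\left(s \right)} = 2 s \left(-74 + s\right)$ ($m{\left(s \right)} = \left(-74 + s\right) 2 s = 2 s \left(-74 + s\right)$)
$\frac{1}{m{\left(K{\left(11 \right)} \right)} + 1483} = \frac{1}{2 \cdot \frac{71}{3} \left(-74 + \frac{71}{3}\right) + 1483} = \frac{1}{2 \cdot \frac{71}{3} \left(- \frac{151}{3}\right) + 1483} = \frac{1}{- \frac{21442}{9} + 1483} = \frac{1}{- \frac{8095}{9}} = - \frac{9}{8095}$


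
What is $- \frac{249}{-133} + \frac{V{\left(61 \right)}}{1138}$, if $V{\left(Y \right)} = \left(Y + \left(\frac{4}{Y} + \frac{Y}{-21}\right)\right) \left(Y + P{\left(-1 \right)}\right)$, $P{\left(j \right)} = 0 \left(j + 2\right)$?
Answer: $\frac{161833}{32433} \approx 4.9898$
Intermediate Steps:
$P{\left(j \right)} = 0$ ($P{\left(j \right)} = 0 \left(2 + j\right) = 0$)
$V{\left(Y \right)} = Y \left(\frac{4}{Y} + \frac{20 Y}{21}\right)$ ($V{\left(Y \right)} = \left(Y + \left(\frac{4}{Y} + \frac{Y}{-21}\right)\right) \left(Y + 0\right) = \left(Y + \left(\frac{4}{Y} + Y \left(- \frac{1}{21}\right)\right)\right) Y = \left(Y - \left(- \frac{4}{Y} + \frac{Y}{21}\right)\right) Y = \left(\frac{4}{Y} + \frac{20 Y}{21}\right) Y = Y \left(\frac{4}{Y} + \frac{20 Y}{21}\right)$)
$- \frac{249}{-133} + \frac{V{\left(61 \right)}}{1138} = - \frac{249}{-133} + \frac{4 + \frac{20 \cdot 61^{2}}{21}}{1138} = \left(-249\right) \left(- \frac{1}{133}\right) + \left(4 + \frac{20}{21} \cdot 3721\right) \frac{1}{1138} = \frac{249}{133} + \left(4 + \frac{74420}{21}\right) \frac{1}{1138} = \frac{249}{133} + \frac{74504}{21} \cdot \frac{1}{1138} = \frac{249}{133} + \frac{37252}{11949} = \frac{161833}{32433}$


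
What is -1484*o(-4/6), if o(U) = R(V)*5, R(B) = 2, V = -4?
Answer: -14840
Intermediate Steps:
o(U) = 10 (o(U) = 2*5 = 10)
-1484*o(-4/6) = -1484*10 = -14840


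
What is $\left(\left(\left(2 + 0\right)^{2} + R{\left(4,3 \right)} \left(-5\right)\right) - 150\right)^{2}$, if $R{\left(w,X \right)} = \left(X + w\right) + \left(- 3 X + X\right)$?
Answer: $22801$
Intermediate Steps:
$R{\left(w,X \right)} = w - X$ ($R{\left(w,X \right)} = \left(X + w\right) - 2 X = w - X$)
$\left(\left(\left(2 + 0\right)^{2} + R{\left(4,3 \right)} \left(-5\right)\right) - 150\right)^{2} = \left(\left(\left(2 + 0\right)^{2} + \left(4 - 3\right) \left(-5\right)\right) - 150\right)^{2} = \left(\left(2^{2} + \left(4 - 3\right) \left(-5\right)\right) - 150\right)^{2} = \left(\left(4 + 1 \left(-5\right)\right) - 150\right)^{2} = \left(\left(4 - 5\right) - 150\right)^{2} = \left(-1 - 150\right)^{2} = \left(-151\right)^{2} = 22801$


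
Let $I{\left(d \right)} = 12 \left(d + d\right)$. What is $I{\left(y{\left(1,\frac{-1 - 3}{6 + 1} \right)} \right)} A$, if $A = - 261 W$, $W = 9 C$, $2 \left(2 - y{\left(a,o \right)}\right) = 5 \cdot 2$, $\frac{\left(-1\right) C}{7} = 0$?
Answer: $0$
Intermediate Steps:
$C = 0$ ($C = \left(-7\right) 0 = 0$)
$y{\left(a,o \right)} = -3$ ($y{\left(a,o \right)} = 2 - \frac{5 \cdot 2}{2} = 2 - 5 = -3$)
$W = 0$ ($W = 9 \cdot 0 = 0$)
$I{\left(d \right)} = 24 d$ ($I{\left(d \right)} = 12 \cdot 2 d = 24 d$)
$A = 0$ ($A = \left(-261\right) 0 = 0$)
$I{\left(y{\left(1,\frac{-1 - 3}{6 + 1} \right)} \right)} A = 24 \left(-3\right) 0 = \left(-72\right) 0 = 0$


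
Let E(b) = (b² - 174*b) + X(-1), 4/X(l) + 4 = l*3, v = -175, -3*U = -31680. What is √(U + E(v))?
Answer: √3510087/7 ≈ 267.65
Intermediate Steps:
U = 10560 (U = -⅓*(-31680) = 10560)
X(l) = 4/(-4 + 3*l) (X(l) = 4/(-4 + l*3) = 4/(-4 + 3*l))
E(b) = -4/7 + b² - 174*b (E(b) = (b² - 174*b) + 4/(-4 + 3*(-1)) = (b² - 174*b) + 4/(-4 - 3) = (b² - 174*b) + 4/(-7) = (b² - 174*b) + 4*(-⅐) = (b² - 174*b) - 4/7 = -4/7 + b² - 174*b)
√(U + E(v)) = √(10560 + (-4/7 + (-175)² - 174*(-175))) = √(10560 + (-4/7 + 30625 + 30450)) = √(10560 + 427521/7) = √(501441/7) = √3510087/7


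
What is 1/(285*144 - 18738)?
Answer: 1/22302 ≈ 4.4839e-5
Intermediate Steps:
1/(285*144 - 18738) = 1/(41040 - 18738) = 1/22302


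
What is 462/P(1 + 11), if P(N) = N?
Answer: 77/2 ≈ 38.500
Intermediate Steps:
462/P(1 + 11) = 462/(1 + 11) = 462/12 = 462*(1/12) = 77/2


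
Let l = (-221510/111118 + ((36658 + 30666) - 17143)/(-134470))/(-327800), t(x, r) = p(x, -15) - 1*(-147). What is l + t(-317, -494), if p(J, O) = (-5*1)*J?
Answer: 55086596275730377/31805194022000 ≈ 1732.0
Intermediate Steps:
p(J, O) = -5*J
t(x, r) = 147 - 5*x (t(x, r) = -5*x - 1*(-147) = -5*x + 147 = 147 - 5*x)
l = 229626377/31805194022000 (l = (-221510*1/111118 + (67324 - 17143)*(-1/134470))*(-1/327800) = (-110755/55559 + 50181*(-1/134470))*(-1/327800) = (-110755/55559 - 50181/134470)*(-1/327800) = -2525890147/1067288390*(-1/327800) = 229626377/31805194022000 ≈ 7.2198e-6)
l + t(-317, -494) = 229626377/31805194022000 + (147 - 5*(-317)) = 229626377/31805194022000 + (147 + 1585) = 229626377/31805194022000 + 1732 = 55086596275730377/31805194022000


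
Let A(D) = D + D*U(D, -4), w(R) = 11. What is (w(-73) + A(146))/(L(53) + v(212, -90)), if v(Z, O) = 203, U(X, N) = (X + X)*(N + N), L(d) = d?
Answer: -340899/256 ≈ -1331.6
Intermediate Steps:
U(X, N) = 4*N*X (U(X, N) = (2*X)*(2*N) = 4*N*X)
A(D) = D - 16*D**2 (A(D) = D + D*(4*(-4)*D) = D + D*(-16*D) = D - 16*D**2)
(w(-73) + A(146))/(L(53) + v(212, -90)) = (11 + 146*(1 - 16*146))/(53 + 203) = (11 + 146*(1 - 2336))/256 = (11 + 146*(-2335))*(1/256) = (11 - 340910)*(1/256) = -340899*1/256 = -340899/256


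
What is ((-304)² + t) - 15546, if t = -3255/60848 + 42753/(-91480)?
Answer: 53485543765357/695796880 ≈ 76870.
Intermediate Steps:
t = -362400243/695796880 (t = -3255*1/60848 + 42753*(-1/91480) = -3255/60848 - 42753/91480 = -362400243/695796880 ≈ -0.52084)
((-304)² + t) - 15546 = ((-304)² - 362400243/695796880) - 15546 = (92416 - 362400243/695796880) - 15546 = 64302402061837/695796880 - 15546 = 53485543765357/695796880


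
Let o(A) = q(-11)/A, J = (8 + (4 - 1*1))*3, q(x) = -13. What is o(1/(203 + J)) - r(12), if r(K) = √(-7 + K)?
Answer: -3068 - √5 ≈ -3070.2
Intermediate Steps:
J = 33 (J = (8 + (4 - 1))*3 = (8 + 3)*3 = 11*3 = 33)
o(A) = -13/A
o(1/(203 + J)) - r(12) = -13/(1/(203 + 33)) - √(-7 + 12) = -13/(1/236) - √5 = -13/1/236 - √5 = -13*236 - √5 = -3068 - √5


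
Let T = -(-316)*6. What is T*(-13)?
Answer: -24648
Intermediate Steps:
T = 1896 (T = -79*(-24) = 1896)
T*(-13) = 1896*(-13) = -24648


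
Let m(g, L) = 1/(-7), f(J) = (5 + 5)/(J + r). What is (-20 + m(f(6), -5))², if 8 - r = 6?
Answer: 19881/49 ≈ 405.73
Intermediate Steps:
r = 2 (r = 8 - 1*6 = 8 - 6 = 2)
f(J) = 10/(2 + J) (f(J) = (5 + 5)/(J + 2) = 10/(2 + J))
m(g, L) = -⅐
(-20 + m(f(6), -5))² = (-20 - ⅐)² = (-141/7)² = 19881/49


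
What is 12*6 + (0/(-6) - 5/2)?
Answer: 139/2 ≈ 69.500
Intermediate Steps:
12*6 + (0/(-6) - 5/2) = 72 + (0*(-⅙) - 5*½) = 72 + (0 - 5/2) = 72 - 5/2 = 139/2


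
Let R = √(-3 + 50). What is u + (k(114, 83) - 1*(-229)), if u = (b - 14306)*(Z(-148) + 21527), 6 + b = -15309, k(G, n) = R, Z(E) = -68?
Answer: -635636810 + √47 ≈ -6.3564e+8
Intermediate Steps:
R = √47 ≈ 6.8557
k(G, n) = √47
b = -15315 (b = -6 - 15309 = -15315)
u = -635637039 (u = (-15315 - 14306)*(-68 + 21527) = -29621*21459 = -635637039)
u + (k(114, 83) - 1*(-229)) = -635637039 + (√47 - 1*(-229)) = -635637039 + (√47 + 229) = -635637039 + (229 + √47) = -635636810 + √47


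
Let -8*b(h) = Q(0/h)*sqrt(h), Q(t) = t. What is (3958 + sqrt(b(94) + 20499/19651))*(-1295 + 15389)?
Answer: 55784052 + 14094*sqrt(402825849)/19651 ≈ 5.5798e+7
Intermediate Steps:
b(h) = 0 (b(h) = -0/h*sqrt(h)/8 = -0*sqrt(h) = -1/8*0 = 0)
(3958 + sqrt(b(94) + 20499/19651))*(-1295 + 15389) = (3958 + sqrt(0 + 20499/19651))*(-1295 + 15389) = (3958 + sqrt(0 + 20499*(1/19651)))*14094 = (3958 + sqrt(0 + 20499/19651))*14094 = (3958 + sqrt(20499/19651))*14094 = (3958 + sqrt(402825849)/19651)*14094 = 55784052 + 14094*sqrt(402825849)/19651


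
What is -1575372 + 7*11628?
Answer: -1493976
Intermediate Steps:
-1575372 + 7*11628 = -1575372 + 81396 = -1493976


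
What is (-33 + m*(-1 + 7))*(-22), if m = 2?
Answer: 462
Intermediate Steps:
(-33 + m*(-1 + 7))*(-22) = (-33 + 2*(-1 + 7))*(-22) = (-33 + 2*6)*(-22) = (-33 + 12)*(-22) = -21*(-22) = 462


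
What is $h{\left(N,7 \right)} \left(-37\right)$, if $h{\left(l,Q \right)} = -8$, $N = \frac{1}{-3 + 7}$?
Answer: $296$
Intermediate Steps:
$N = \frac{1}{4} \approx 0.25$
$h{\left(N,7 \right)} \left(-37\right) = \left(-8\right) \left(-37\right) = 296$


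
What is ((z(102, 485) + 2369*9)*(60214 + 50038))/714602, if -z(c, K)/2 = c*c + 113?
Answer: 2260166/51043 ≈ 44.280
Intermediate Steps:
z(c, K) = -226 - 2*c² (z(c, K) = -2*(c*c + 113) = -2*(c² + 113) = -2*(113 + c²) = -226 - 2*c²)
((z(102, 485) + 2369*9)*(60214 + 50038))/714602 = (((-226 - 2*102²) + 2369*9)*(60214 + 50038))/714602 = (((-226 - 2*10404) + 21321)*110252)*(1/714602) = (((-226 - 20808) + 21321)*110252)*(1/714602) = ((-21034 + 21321)*110252)*(1/714602) = (287*110252)*(1/714602) = 31642324*(1/714602) = 2260166/51043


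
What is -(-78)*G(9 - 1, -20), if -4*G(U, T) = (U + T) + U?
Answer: 78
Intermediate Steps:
G(U, T) = -U/2 - T/4 (G(U, T) = -((U + T) + U)/4 = -((T + U) + U)/4 = -(T + 2*U)/4 = -U/2 - T/4)
-(-78)*G(9 - 1, -20) = -(-78)*(-(9 - 1)/2 - ¼*(-20)) = -(-78)*(-½*8 + 5) = -(-78)*(-4 + 5) = -(-78) = -1*(-78) = 78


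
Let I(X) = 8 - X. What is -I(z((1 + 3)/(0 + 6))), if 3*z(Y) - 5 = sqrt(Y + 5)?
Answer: -19/3 + sqrt(51)/9 ≈ -5.5398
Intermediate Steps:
z(Y) = 5/3 + sqrt(5 + Y)/3 (z(Y) = 5/3 + sqrt(Y + 5)/3 = 5/3 + sqrt(5 + Y)/3)
-I(z((1 + 3)/(0 + 6))) = -(8 - (5/3 + sqrt(5 + (1 + 3)/(0 + 6))/3)) = -(8 - (5/3 + sqrt(5 + 4/6)/3)) = -(8 - (5/3 + sqrt(5 + 4*(1/6))/3)) = -(8 - (5/3 + sqrt(5 + 2/3)/3)) = -(8 - (5/3 + sqrt(17/3)/3)) = -(8 - (5/3 + (sqrt(51)/3)/3)) = -(8 - (5/3 + sqrt(51)/9)) = -(8 + (-5/3 - sqrt(51)/9)) = -(19/3 - sqrt(51)/9) = -19/3 + sqrt(51)/9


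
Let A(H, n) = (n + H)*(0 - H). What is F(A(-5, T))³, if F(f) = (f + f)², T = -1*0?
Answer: 15625000000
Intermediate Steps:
T = 0
A(H, n) = -H*(H + n) (A(H, n) = (H + n)*(-H) = -H*(H + n))
F(f) = 4*f² (F(f) = (2*f)² = 4*f²)
F(A(-5, T))³ = (4*(-1*(-5)*(-5 + 0))²)³ = (4*(-1*(-5)*(-5))²)³ = (4*(-25)²)³ = (4*625)³ = 2500³ = 15625000000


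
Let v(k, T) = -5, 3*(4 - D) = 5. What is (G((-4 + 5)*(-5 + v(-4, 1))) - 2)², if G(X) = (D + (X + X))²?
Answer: 7789681/81 ≈ 96169.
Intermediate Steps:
D = 7/3 (D = 4 - ⅓*5 = 4 - 5/3 = 7/3 ≈ 2.3333)
G(X) = (7/3 + 2*X)² (G(X) = (7/3 + (X + X))² = (7/3 + 2*X)²)
(G((-4 + 5)*(-5 + v(-4, 1))) - 2)² = ((7 + 6*((-4 + 5)*(-5 - 5)))²/9 - 2)² = ((7 + 6*(1*(-10)))²/9 - 2)² = ((7 + 6*(-10))²/9 - 2)² = ((7 - 60)²/9 - 2)² = ((⅑)*(-53)² - 2)² = ((⅑)*2809 - 2)² = (2809/9 - 2)² = (2791/9)² = 7789681/81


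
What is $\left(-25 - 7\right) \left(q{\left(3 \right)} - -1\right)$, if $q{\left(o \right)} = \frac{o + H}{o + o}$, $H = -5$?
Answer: $- \frac{64}{3} \approx -21.333$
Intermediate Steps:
$q{\left(o \right)} = \frac{-5 + o}{2 o}$ ($q{\left(o \right)} = \frac{o - 5}{o + o} = \frac{-5 + o}{2 o}$)
$\left(-25 - 7\right) \left(q{\left(3 \right)} - -1\right) = \left(-25 - 7\right) \left(\frac{-5 + 3}{2 \cdot 3} - -1\right) = - 32 \left(\frac{1}{2} \cdot \frac{1}{3} \left(-2\right) + 1\right) = - 32 \left(- \frac{1}{3} + 1\right) = \left(-32\right) \frac{2}{3} = - \frac{64}{3}$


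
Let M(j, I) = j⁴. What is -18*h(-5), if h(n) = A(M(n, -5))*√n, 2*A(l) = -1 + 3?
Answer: -18*I*√5 ≈ -40.249*I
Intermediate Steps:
A(l) = 1 (A(l) = (-1 + 3)/2 = (½)*2 = 1)
h(n) = √n (h(n) = 1*√n = √n)
-18*h(-5) = -18*I*√5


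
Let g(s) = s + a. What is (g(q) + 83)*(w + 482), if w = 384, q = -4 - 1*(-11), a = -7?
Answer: 71878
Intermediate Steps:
q = 7 (q = -4 + 11 = 7)
g(s) = -7 + s (g(s) = s - 7 = -7 + s)
(g(q) + 83)*(w + 482) = ((-7 + 7) + 83)*(384 + 482) = (0 + 83)*866 = 83*866 = 71878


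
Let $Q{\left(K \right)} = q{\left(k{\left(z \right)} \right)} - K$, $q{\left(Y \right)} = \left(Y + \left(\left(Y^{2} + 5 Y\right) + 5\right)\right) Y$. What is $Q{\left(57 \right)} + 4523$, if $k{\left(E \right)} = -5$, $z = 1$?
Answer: $4466$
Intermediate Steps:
$q{\left(Y \right)} = Y \left(5 + Y^{2} + 6 Y\right)$ ($q{\left(Y \right)} = \left(Y + \left(5 + Y^{2} + 5 Y\right)\right) Y = \left(5 + Y^{2} + 6 Y\right) Y = Y \left(5 + Y^{2} + 6 Y\right)$)
$Q{\left(K \right)} = - K$ ($Q{\left(K \right)} = - 5 \left(5 + \left(-5\right)^{2} + 6 \left(-5\right)\right) - K = - 5 \left(5 + 25 - 30\right) - K = \left(-5\right) 0 - K = 0 - K = - K$)
$Q{\left(57 \right)} + 4523 = \left(-1\right) 57 + 4523 = -57 + 4523 = 4466$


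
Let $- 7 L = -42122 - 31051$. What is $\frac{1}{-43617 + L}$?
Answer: $- \frac{7}{232146} \approx -3.0153 \cdot 10^{-5}$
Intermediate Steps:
$L = \frac{73173}{7}$ ($L = - \frac{-42122 - 31051}{7} = \left(- \frac{1}{7}\right) \left(-73173\right) = \frac{73173}{7} \approx 10453.0$)
$\frac{1}{-43617 + L} = \frac{1}{-43617 + \frac{73173}{7}} = \frac{1}{- \frac{232146}{7}} = - \frac{7}{232146}$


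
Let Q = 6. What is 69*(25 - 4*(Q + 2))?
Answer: -483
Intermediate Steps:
69*(25 - 4*(Q + 2)) = 69*(25 - 4*(6 + 2)) = 69*(25 - 4*8) = 69*(25 - 32) = 69*(-7) = -483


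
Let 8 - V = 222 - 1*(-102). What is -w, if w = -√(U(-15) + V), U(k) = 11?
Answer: I*√305 ≈ 17.464*I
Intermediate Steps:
V = -316 (V = 8 - (222 - 1*(-102)) = 8 - (222 + 102) = 8 - 1*324 = 8 - 324 = -316)
w = -I*√305 (w = -√(11 - 316) = -√(-305) = -I*√305 ≈ -17.464*I)
-w = -(-1)*I*√305 = I*√305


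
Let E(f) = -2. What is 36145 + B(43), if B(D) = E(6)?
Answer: 36143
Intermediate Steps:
B(D) = -2
36145 + B(43) = 36145 - 2 = 36143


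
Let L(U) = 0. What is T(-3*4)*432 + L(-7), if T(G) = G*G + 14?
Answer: 68256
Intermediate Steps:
T(G) = 14 + G² (T(G) = G² + 14 = 14 + G²)
T(-3*4)*432 + L(-7) = (14 + (-3*4)²)*432 + 0 = (14 + (-12)²)*432 + 0 = (14 + 144)*432 + 0 = 158*432 + 0 = 68256 + 0 = 68256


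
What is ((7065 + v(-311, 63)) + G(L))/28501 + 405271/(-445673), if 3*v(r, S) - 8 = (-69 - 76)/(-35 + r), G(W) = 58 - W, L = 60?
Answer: -2906950020229/4394935655858 ≈ -0.66143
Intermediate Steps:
v(r, S) = 8/3 - 145/(3*(-35 + r)) (v(r, S) = 8/3 + ((-69 - 76)/(-35 + r))/3 = 8/3 + (-145/(-35 + r))/3 = 8/3 - 145/(3*(-35 + r)))
((7065 + v(-311, 63)) + G(L))/28501 + 405271/(-445673) = ((7065 + (-425 + 8*(-311))/(3*(-35 - 311))) + (58 - 1*60))/28501 + 405271/(-445673) = ((7065 + (⅓)*(-425 - 2488)/(-346)) + (58 - 60))*(1/28501) + 405271*(-1/445673) = ((7065 + (⅓)*(-1/346)*(-2913)) - 2)*(1/28501) - 405271/445673 = ((7065 + 971/346) - 2)*(1/28501) - 405271/445673 = (2445461/346 - 2)*(1/28501) - 405271/445673 = (2444769/346)*(1/28501) - 405271/445673 = 2444769/9861346 - 405271/445673 = -2906950020229/4394935655858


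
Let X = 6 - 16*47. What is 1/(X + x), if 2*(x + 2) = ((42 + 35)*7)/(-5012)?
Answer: -1432/1071213 ≈ -0.0013368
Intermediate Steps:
X = -746 (X = 6 - 752 = -746)
x = -2941/1432 (x = -2 + (((42 + 35)*7)/(-5012))/2 = -2 + ((77*7)*(-1/5012))/2 = -2 + (539*(-1/5012))/2 = -2 + (1/2)*(-77/716) = -2 - 77/1432 = -2941/1432 ≈ -2.0538)
1/(X + x) = 1/(-746 - 2941/1432) = 1/(-1071213/1432) = -1432/1071213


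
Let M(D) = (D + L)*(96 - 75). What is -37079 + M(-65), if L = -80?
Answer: -40124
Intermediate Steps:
M(D) = -1680 + 21*D (M(D) = (D - 80)*(96 - 75) = (-80 + D)*21 = -1680 + 21*D)
-37079 + M(-65) = -37079 + (-1680 + 21*(-65)) = -37079 + (-1680 - 1365) = -37079 - 3045 = -40124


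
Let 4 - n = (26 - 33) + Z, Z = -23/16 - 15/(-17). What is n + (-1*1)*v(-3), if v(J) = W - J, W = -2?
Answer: 2871/272 ≈ 10.555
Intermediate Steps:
v(J) = -2 - J
Z = -151/272 (Z = -23*1/16 - 15*(-1/17) = -23/16 + 15/17 = -151/272 ≈ -0.55515)
n = 3143/272 (n = 4 - ((26 - 33) - 151/272) = 4 - (-7 - 151/272) = 4 - 1*(-2055/272) = 4 + 2055/272 = 3143/272 ≈ 11.555)
n + (-1*1)*v(-3) = 3143/272 + (-1*1)*(-2 - 1*(-3)) = 3143/272 - (-2 + 3) = 3143/272 - 1*1 = 3143/272 - 1 = 2871/272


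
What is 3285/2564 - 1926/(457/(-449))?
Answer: 2218781781/1171748 ≈ 1893.6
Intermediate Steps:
3285/2564 - 1926/(457/(-449)) = 3285*(1/2564) - 1926/(457*(-1/449)) = 3285/2564 - 1926/(-457/449) = 3285/2564 - 1926*(-449/457) = 3285/2564 + 864774/457 = 2218781781/1171748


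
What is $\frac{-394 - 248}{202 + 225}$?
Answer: $- \frac{642}{427} \approx -1.5035$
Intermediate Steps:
$\frac{-394 - 248}{202 + 225} = - \frac{642}{427}$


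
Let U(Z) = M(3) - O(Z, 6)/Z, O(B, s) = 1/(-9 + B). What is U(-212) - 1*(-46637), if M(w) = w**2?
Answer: 2185458391/46852 ≈ 46646.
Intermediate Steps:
U(Z) = 9 - 1/(Z*(-9 + Z)) (U(Z) = 3**2 - 1/((-9 + Z)*Z) = 9 - 1/(Z*(-9 + Z)))
U(-212) - 1*(-46637) = (9 - 1/(-212*(-9 - 212))) - 1*(-46637) = (9 - 1*(-1/212)/(-221)) + 46637 = (9 - 1*(-1/212)*(-1/221)) + 46637 = (9 - 1/46852) + 46637 = 421667/46852 + 46637 = 2185458391/46852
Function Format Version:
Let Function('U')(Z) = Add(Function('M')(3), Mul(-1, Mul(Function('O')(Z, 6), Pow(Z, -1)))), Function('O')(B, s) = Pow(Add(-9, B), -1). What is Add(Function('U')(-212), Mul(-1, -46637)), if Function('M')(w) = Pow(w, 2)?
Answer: Rational(2185458391, 46852) ≈ 46646.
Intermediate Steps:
Function('U')(Z) = Add(9, Mul(-1, Pow(Z, -1), Pow(Add(-9, Z), -1))) (Function('U')(Z) = Add(Pow(3, 2), Mul(-1, Mul(Pow(Add(-9, Z), -1), Pow(Z, -1)))) = Add(9, Mul(-1, Mul(Pow(Z, -1), Pow(Add(-9, Z), -1)))) = Add(9, Mul(-1, Pow(Z, -1), Pow(Add(-9, Z), -1))))
Add(Function('U')(-212), Mul(-1, -46637)) = Add(Add(9, Mul(-1, Pow(-212, -1), Pow(Add(-9, -212), -1))), Mul(-1, -46637)) = Add(Add(9, Mul(-1, Rational(-1, 212), Pow(-221, -1))), 46637) = Add(Add(9, Mul(-1, Rational(-1, 212), Rational(-1, 221))), 46637) = Add(Add(9, Rational(-1, 46852)), 46637) = Add(Rational(421667, 46852), 46637) = Rational(2185458391, 46852)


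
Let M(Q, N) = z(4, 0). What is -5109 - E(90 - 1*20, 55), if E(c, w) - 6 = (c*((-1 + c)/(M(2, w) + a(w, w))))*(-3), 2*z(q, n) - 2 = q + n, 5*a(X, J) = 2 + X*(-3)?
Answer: -414735/74 ≈ -5604.5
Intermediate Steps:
a(X, J) = ⅖ - 3*X/5 (a(X, J) = (2 + X*(-3))/5 = (2 - 3*X)/5 = ⅖ - 3*X/5)
z(q, n) = 1 + n/2 + q/2 (z(q, n) = 1 + (q + n)/2 = 1 + (n + q)/2 = 1 + (n/2 + q/2) = 1 + n/2 + q/2)
M(Q, N) = 3 (M(Q, N) = 1 + (½)*0 + (½)*4 = 1 + 0 + 2 = 3)
E(c, w) = 6 - 3*c*(-1 + c)/(17/5 - 3*w/5) (E(c, w) = 6 + (c*((-1 + c)/(3 + (⅖ - 3*w/5))))*(-3) = 6 + (c*((-1 + c)/(17/5 - 3*w/5)))*(-3) = 6 + (c*(-1 + c)/(17/5 - 3*w/5))*(-3) = 6 - 3*c*(-1 + c)/(17/5 - 3*w/5))
-5109 - E(90 - 1*20, 55) = -5109 - 3*(-34 - 5*(90 - 1*20) + 5*(90 - 1*20)² + 6*55)/(-17 + 3*55) = -5109 - 3*(-34 - 5*(90 - 20) + 5*(90 - 20)² + 330)/(-17 + 165) = -5109 - 3*(-34 - 5*70 + 5*70² + 330)/148 = -5109 - 3*(-34 - 350 + 5*4900 + 330)/148 = -5109 - 3*(-34 - 350 + 24500 + 330)/148 = -5109 - 3*24446/148 = -5109 - 1*36669/74 = -5109 - 36669/74 = -414735/74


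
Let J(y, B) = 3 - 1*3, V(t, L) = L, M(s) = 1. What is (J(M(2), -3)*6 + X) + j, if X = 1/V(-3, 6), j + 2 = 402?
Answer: 2401/6 ≈ 400.17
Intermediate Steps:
J(y, B) = 0 (J(y, B) = 3 - 3 = 0)
j = 400 (j = -2 + 402 = 400)
X = ⅙ (X = 1/6 = ⅙ ≈ 0.16667)
(J(M(2), -3)*6 + X) + j = (0*6 + ⅙) + 400 = (0 + ⅙) + 400 = ⅙ + 400 = 2401/6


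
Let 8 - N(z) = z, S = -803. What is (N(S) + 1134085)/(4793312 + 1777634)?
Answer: 567448/3285473 ≈ 0.17271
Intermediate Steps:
N(z) = 8 - z
(N(S) + 1134085)/(4793312 + 1777634) = ((8 - 1*(-803)) + 1134085)/(4793312 + 1777634) = ((8 + 803) + 1134085)/6570946 = (811 + 1134085)*(1/6570946) = 1134896*(1/6570946) = 567448/3285473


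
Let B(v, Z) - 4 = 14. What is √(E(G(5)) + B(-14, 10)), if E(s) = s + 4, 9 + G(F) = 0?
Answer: √13 ≈ 3.6056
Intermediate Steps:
G(F) = -9 (G(F) = -9 + 0 = -9)
B(v, Z) = 18 (B(v, Z) = 4 + 14 = 18)
E(s) = 4 + s
√(E(G(5)) + B(-14, 10)) = √((4 - 9) + 18) = √(-5 + 18) = √13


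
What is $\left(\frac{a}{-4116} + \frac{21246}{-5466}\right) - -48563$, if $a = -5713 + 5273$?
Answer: $\frac{45520335418}{937419} \approx 48559.0$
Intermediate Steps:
$a = -440$
$\left(\frac{a}{-4116} + \frac{21246}{-5466}\right) - -48563 = \left(- \frac{440}{-4116} + \frac{21246}{-5466}\right) - -48563 = \left(\left(-440\right) \left(- \frac{1}{4116}\right) + 21246 \left(- \frac{1}{5466}\right)\right) + 48563 = \left(\frac{110}{1029} - \frac{3541}{911}\right) + 48563 = - \frac{3543479}{937419} + 48563 = \frac{45520335418}{937419}$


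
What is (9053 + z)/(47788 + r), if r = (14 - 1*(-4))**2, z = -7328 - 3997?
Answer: -142/3007 ≈ -0.047223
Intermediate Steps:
z = -11325
r = 324 (r = (14 + 4)**2 = 18**2 = 324)
(9053 + z)/(47788 + r) = (9053 - 11325)/(47788 + 324) = -2272/48112 = -2272*1/48112 = -142/3007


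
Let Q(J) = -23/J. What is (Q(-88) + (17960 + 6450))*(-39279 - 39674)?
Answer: -169599176159/88 ≈ -1.9273e+9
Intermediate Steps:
(Q(-88) + (17960 + 6450))*(-39279 - 39674) = (-23/(-88) + (17960 + 6450))*(-39279 - 39674) = (-23*(-1/88) + 24410)*(-78953) = (23/88 + 24410)*(-78953) = (2148103/88)*(-78953) = -169599176159/88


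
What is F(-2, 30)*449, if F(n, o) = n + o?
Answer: 12572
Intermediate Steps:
F(-2, 30)*449 = (-2 + 30)*449 = 28*449 = 12572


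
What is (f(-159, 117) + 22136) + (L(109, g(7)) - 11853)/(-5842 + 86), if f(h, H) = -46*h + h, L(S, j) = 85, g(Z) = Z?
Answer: 42152691/1439 ≈ 29293.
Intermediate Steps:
f(h, H) = -45*h
(f(-159, 117) + 22136) + (L(109, g(7)) - 11853)/(-5842 + 86) = (-45*(-159) + 22136) + (85 - 11853)/(-5842 + 86) = (7155 + 22136) - 11768/(-5756) = 29291 - 11768*(-1/5756) = 29291 + 2942/1439 = 42152691/1439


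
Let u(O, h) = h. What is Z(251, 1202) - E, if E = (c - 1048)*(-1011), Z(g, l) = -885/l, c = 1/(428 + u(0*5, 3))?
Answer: -548900360949/518062 ≈ -1.0595e+6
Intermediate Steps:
c = 1/431 (c = 1/(428 + 3) = 1/431 ≈ 0.0023202)
E = 456655557/431 (E = (1/431 - 1048)*(-1011) = -451687/431*(-1011) = 456655557/431 ≈ 1.0595e+6)
Z(251, 1202) - E = -885/1202 - 1*456655557/431 = -885*1/1202 - 456655557/431 = -885/1202 - 456655557/431 = -548900360949/518062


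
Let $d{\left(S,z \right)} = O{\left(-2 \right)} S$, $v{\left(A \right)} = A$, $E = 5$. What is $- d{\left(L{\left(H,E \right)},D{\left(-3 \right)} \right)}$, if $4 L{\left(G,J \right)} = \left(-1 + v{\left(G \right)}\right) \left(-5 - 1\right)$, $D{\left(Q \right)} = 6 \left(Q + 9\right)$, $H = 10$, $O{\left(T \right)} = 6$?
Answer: $81$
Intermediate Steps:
$D{\left(Q \right)} = 54 + 6 Q$ ($D{\left(Q \right)} = 6 \left(9 + Q\right) = 54 + 6 Q$)
$L{\left(G,J \right)} = \frac{3}{2} - \frac{3 G}{2}$ ($L{\left(G,J \right)} = \frac{\left(-1 + G\right) \left(-5 - 1\right)}{4} = \frac{\left(-1 + G\right) \left(-6\right)}{4} = \frac{6 - 6 G}{4} = \frac{3}{2} - \frac{3 G}{2}$)
$d{\left(S,z \right)} = 6 S$
$- d{\left(L{\left(H,E \right)},D{\left(-3 \right)} \right)} = - 6 \left(\frac{3}{2} - 15\right) = - \frac{6 \left(-27\right)}{2} = \left(-1\right) \left(-81\right) = 81$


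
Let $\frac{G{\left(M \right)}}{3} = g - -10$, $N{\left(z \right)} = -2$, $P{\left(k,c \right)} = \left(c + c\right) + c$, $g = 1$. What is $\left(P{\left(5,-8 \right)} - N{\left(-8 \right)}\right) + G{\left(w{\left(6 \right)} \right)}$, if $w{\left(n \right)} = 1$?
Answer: $11$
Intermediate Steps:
$P{\left(k,c \right)} = 3 c$ ($P{\left(k,c \right)} = 2 c + c = 3 c$)
$G{\left(M \right)} = 33$ ($G{\left(M \right)} = 3 \left(1 - -10\right) = 3 \left(1 + 10\right) = 3 \cdot 11 = 33$)
$\left(P{\left(5,-8 \right)} - N{\left(-8 \right)}\right) + G{\left(w{\left(6 \right)} \right)} = \left(3 \left(-8\right) - -2\right) + 33 = \left(-24 + 2\right) + 33 = -22 + 33 = 11$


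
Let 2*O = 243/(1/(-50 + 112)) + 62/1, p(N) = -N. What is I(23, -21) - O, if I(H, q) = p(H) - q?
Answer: -7566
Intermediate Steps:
I(H, q) = -H - q
O = 7564 (O = (243/(1/(-50 + 112)) + 62/1)/2 = (243/(1/62) + 62*1)/2 = (243/(1/62) + 62)/2 = (243*62 + 62)/2 = (15066 + 62)/2 = (½)*15128 = 7564)
I(23, -21) - O = (-1*23 - 1*(-21)) - 1*7564 = (-23 + 21) - 7564 = -2 - 7564 = -7566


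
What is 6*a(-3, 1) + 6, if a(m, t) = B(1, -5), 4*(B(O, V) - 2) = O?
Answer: 39/2 ≈ 19.500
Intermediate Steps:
B(O, V) = 2 + O/4
a(m, t) = 9/4 (a(m, t) = 2 + (¼)*1 = 2 + ¼ = 9/4)
6*a(-3, 1) + 6 = 6*(9/4) + 6 = 27/2 + 6 = 39/2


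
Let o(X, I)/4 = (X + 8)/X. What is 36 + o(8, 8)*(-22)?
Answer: -140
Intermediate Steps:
o(X, I) = 4*(8 + X)/X (o(X, I) = 4*((X + 8)/X) = 4*((8 + X)/X) = 4*(8 + X)/X)
36 + o(8, 8)*(-22) = 36 + (4 + 32/8)*(-22) = 36 + (4 + 32*(⅛))*(-22) = 36 + (4 + 4)*(-22) = 36 + 8*(-22) = 36 - 176 = -140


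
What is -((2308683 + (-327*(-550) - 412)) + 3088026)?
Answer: -5576147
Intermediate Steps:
-((2308683 + (-327*(-550) - 412)) + 3088026) = -((2308683 + (179850 - 412)) + 3088026) = -((2308683 + 179438) + 3088026) = -(2488121 + 3088026) = -1*5576147 = -5576147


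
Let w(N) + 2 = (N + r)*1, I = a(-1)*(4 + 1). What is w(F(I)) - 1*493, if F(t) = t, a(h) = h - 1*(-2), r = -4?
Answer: -494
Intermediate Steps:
a(h) = 2 + h (a(h) = h + 2 = 2 + h)
I = 5 (I = (2 - 1)*(4 + 1) = 1*5 = 5)
w(N) = -6 + N (w(N) = -2 + (N - 4)*1 = -2 + (-4 + N)*1 = -2 + (-4 + N) = -6 + N)
w(F(I)) - 1*493 = (-6 + 5) - 1*493 = -1 - 493 = -494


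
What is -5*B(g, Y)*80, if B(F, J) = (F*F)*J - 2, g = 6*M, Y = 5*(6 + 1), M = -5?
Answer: -12599200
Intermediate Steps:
Y = 35 (Y = 5*7 = 35)
g = -30 (g = 6*(-5) = -30)
B(F, J) = -2 + J*F**2 (B(F, J) = F**2*J - 2 = J*F**2 - 2 = -2 + J*F**2)
-5*B(g, Y)*80 = -5*(-2 + 35*(-30)**2)*80 = -5*(-2 + 35*900)*80 = -5*(-2 + 31500)*80 = -5*31498*80 = -157490*80 = -12599200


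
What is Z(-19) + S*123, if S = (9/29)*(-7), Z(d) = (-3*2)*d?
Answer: -4443/29 ≈ -153.21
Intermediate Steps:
Z(d) = -6*d
S = -63/29 (S = (9*(1/29))*(-7) = (9/29)*(-7) = -63/29 ≈ -2.1724)
Z(-19) + S*123 = -6*(-19) - 63/29*123 = 114 - 7749/29 = -4443/29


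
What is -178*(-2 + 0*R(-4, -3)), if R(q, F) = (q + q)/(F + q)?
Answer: 356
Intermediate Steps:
R(q, F) = 2*q/(F + q) (R(q, F) = (2*q)/(F + q) = 2*q/(F + q))
-178*(-2 + 0*R(-4, -3)) = -178*(-2 + 0*(2*(-4)/(-3 - 4))) = -178*(-2 + 0*(2*(-4)/(-7))) = -178*(-2 + 0*(2*(-4)*(-1/7))) = -178*(-2 + 0*(8/7)) = -178*(-2 + 0) = -178*(-2) = 356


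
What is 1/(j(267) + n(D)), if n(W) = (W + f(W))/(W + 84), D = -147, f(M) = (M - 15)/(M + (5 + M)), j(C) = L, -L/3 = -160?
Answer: 6069/2927227 ≈ 0.0020733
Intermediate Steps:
L = 480 (L = -3*(-160) = 480)
j(C) = 480
f(M) = (-15 + M)/(5 + 2*M)
n(W) = (W + (-15 + W)/(5 + 2*W))/(84 + W) (n(W) = (W + (-15 + W)/(5 + 2*W))/(W + 84) = (W + (-15 + W)/(5 + 2*W))/(84 + W))
1/(j(267) + n(D)) = 1/(480 + (-15 - 147 - 147*(5 + 2*(-147)))/((5 + 2*(-147))*(84 - 147))) = 1/(480 + (-15 - 147 - 147*(5 - 294))/((5 - 294)*(-63))) = 1/(480 - 1/63*(-15 - 147 - 147*(-289))/(-289)) = 1/(480 - 1/289*(-1/63)*(-15 - 147 + 42483)) = 1/(480 - 1/289*(-1/63)*42321) = 1/(480 + 14107/6069) = 1/(2927227/6069) = 6069/2927227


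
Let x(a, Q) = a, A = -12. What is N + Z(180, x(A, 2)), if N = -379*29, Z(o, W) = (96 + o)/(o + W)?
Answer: -153851/14 ≈ -10989.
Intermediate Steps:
Z(o, W) = (96 + o)/(W + o)
N = -10991
N + Z(180, x(A, 2)) = -10991 + (96 + 180)/(-12 + 180) = -10991 + 276/168 = -10991 + (1/168)*276 = -10991 + 23/14 = -153851/14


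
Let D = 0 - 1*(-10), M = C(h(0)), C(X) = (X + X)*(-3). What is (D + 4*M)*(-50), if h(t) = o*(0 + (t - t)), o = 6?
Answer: -500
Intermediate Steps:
h(t) = 0 (h(t) = 6*(0 + (t - t)) = 6*(0 + 0) = 6*0 = 0)
C(X) = -6*X (C(X) = (2*X)*(-3) = -6*X)
M = 0 (M = -6*0 = 0)
D = 10 (D = 0 + 10 = 10)
(D + 4*M)*(-50) = (10 + 4*0)*(-50) = (10 + 0)*(-50) = 10*(-50) = -500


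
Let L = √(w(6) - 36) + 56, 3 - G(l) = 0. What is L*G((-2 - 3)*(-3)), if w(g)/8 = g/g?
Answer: 168 + 6*I*√7 ≈ 168.0 + 15.875*I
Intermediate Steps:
G(l) = 3 (G(l) = 3 - 1*0 = 3 + 0 = 3)
w(g) = 8 (w(g) = 8*(g/g) = 8*1 = 8)
L = 56 + 2*I*√7 (L = √(8 - 36) + 56 = √(-28) + 56 = 2*I*√7 + 56 = 56 + 2*I*√7 ≈ 56.0 + 5.2915*I)
L*G((-2 - 3)*(-3)) = (56 + 2*I*√7)*3 = 168 + 6*I*√7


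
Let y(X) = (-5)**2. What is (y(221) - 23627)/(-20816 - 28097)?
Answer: 23602/48913 ≈ 0.48253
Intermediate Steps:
y(X) = 25
(y(221) - 23627)/(-20816 - 28097) = (25 - 23627)/(-20816 - 28097) = -23602/(-48913) = -23602*(-1/48913) = 23602/48913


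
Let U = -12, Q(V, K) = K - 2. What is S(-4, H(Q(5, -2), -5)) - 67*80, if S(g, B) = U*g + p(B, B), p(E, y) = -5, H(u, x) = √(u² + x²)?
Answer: -5317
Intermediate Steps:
Q(V, K) = -2 + K
S(g, B) = -5 - 12*g (S(g, B) = -12*g - 5 = -5 - 12*g)
S(-4, H(Q(5, -2), -5)) - 67*80 = (-5 - 12*(-4)) - 67*80 = (-5 + 48) - 5360 = 43 - 5360 = -5317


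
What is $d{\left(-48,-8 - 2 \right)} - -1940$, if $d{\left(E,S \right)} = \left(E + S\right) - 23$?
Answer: $1859$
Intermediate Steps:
$d{\left(E,S \right)} = -23 + E + S$
$d{\left(-48,-8 - 2 \right)} - -1940 = \left(-23 - 48 - 10\right) - -1940 = \left(-23 - 48 - 10\right) + 1940 = -81 + 1940 = 1859$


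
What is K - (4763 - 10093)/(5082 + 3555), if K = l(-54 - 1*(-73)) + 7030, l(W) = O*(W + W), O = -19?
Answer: 54487526/8637 ≈ 6308.6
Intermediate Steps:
l(W) = -38*W (l(W) = -19*(W + W) = -38*W)
K = 6308 (K = -38*(-54 - 1*(-73)) + 7030 = -38*(-54 + 73) + 7030 = -38*19 + 7030 = -722 + 7030 = 6308)
K - (4763 - 10093)/(5082 + 3555) = 6308 - (4763 - 10093)/(5082 + 3555) = 6308 - (-5330)/8637 = 6308 - 1*(-5330/8637) = 6308 + 5330/8637 = 54487526/8637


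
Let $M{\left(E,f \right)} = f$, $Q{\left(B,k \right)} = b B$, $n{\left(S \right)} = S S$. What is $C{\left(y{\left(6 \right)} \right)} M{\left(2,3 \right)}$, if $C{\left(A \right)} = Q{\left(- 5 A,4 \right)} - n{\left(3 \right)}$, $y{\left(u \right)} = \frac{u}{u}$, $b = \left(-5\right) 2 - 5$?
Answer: $198$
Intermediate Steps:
$b = -15$ ($b = -10 - 5 = -15$)
$y{\left(u \right)} = 1$
$n{\left(S \right)} = S^{2}$
$Q{\left(B,k \right)} = - 15 B$
$C{\left(A \right)} = -9 + 75 A$ ($C{\left(A \right)} = - 15 \left(- 5 A\right) - 3^{2} = 75 A - 9 = -9 + 75 A$)
$C{\left(y{\left(6 \right)} \right)} M{\left(2,3 \right)} = \left(-9 + 75 \cdot 1\right) 3 = \left(-9 + 75\right) 3 = 66 \cdot 3 = 198$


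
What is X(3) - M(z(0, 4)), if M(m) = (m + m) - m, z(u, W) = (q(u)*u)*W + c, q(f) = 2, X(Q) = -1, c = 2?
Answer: -3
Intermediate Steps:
z(u, W) = 2 + 2*W*u (z(u, W) = (2*u)*W + 2 = 2*W*u + 2 = 2 + 2*W*u)
M(m) = m (M(m) = 2*m - m = m)
X(3) - M(z(0, 4)) = -1 - (2 + 2*4*0) = -1 - (2 + 0) = -1 - 1*2 = -1 - 2 = -3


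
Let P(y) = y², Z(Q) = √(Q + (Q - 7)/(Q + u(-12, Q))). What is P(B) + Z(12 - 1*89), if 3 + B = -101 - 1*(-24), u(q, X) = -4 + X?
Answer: 6400 + I*√477239/79 ≈ 6400.0 + 8.7446*I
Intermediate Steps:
B = -80 (B = -3 + (-101 - 1*(-24)) = -3 + (-101 + 24) = -3 - 77 = -80)
Z(Q) = √(Q + (-7 + Q)/(-4 + 2*Q)) (Z(Q) = √(Q + (Q - 7)/(Q + (-4 + Q))) = √(Q + (-7 + Q)/(-4 + 2*Q)))
P(B) + Z(12 - 1*89) = (-80)² + √2*√((-7 + (12 - 1*89) + 2*(12 - 1*89)*(-2 + (12 - 1*89)))/(-2 + (12 - 1*89)))/2 = 6400 + √2*√((-7 + (12 - 89) + 2*(12 - 89)*(-2 + (12 - 89)))/(-2 + (12 - 89)))/2 = 6400 + √2*√((-7 - 77 + 2*(-77)*(-2 - 77))/(-2 - 77))/2 = 6400 + √2*√((-7 - 77 + 2*(-77)*(-79))/(-79))/2 = 6400 + √2*√(-(-7 - 77 + 12166)/79)/2 = 6400 + √2*√(-1/79*12082)/2 = 6400 + √2*√(-12082/79)/2 = 6400 + √2*(I*√954478/79)/2 = 6400 + I*√477239/79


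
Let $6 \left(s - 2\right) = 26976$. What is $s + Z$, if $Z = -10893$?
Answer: $-6395$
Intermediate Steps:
$s = 4498$ ($s = 2 + \frac{1}{6} \cdot 26976 = 2 + 4496 = 4498$)
$s + Z = 4498 - 10893 = -6395$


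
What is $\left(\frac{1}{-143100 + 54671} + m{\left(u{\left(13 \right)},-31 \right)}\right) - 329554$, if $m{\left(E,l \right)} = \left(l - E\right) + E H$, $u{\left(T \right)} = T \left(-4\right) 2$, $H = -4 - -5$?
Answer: $- \frac{29144871966}{88429} \approx -3.2959 \cdot 10^{5}$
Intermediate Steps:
$H = 1$ ($H = -4 + 5 = 1$)
$u{\left(T \right)} = - 8 T$ ($u{\left(T \right)} = - 4 T 2 = - 8 T$)
$m{\left(E,l \right)} = l$ ($m{\left(E,l \right)} = \left(l - E\right) + E 1 = \left(l - E\right) + E = l$)
$\left(\frac{1}{-143100 + 54671} + m{\left(u{\left(13 \right)},-31 \right)}\right) - 329554 = \left(\frac{1}{-143100 + 54671} - 31\right) - 329554 = \left(\frac{1}{-88429} - 31\right) - 329554 = \left(- \frac{1}{88429} - 31\right) - 329554 = - \frac{2741300}{88429} - 329554 = - \frac{29144871966}{88429}$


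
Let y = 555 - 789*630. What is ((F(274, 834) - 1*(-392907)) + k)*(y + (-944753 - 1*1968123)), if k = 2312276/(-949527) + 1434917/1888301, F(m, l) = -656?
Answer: -2397825401464273955833960/1792992783627 ≈ -1.3373e+12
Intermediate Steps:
y = -496515 (y = 555 - 497070 = -496515)
k = -3003780648817/1792992783627 (k = 2312276*(-1/949527) + 1434917*(1/1888301) = -2312276/949527 + 1434917/1888301 = -3003780648817/1792992783627 ≈ -1.6753)
((F(274, 834) - 1*(-392907)) + k)*(y + (-944753 - 1*1968123)) = ((-656 - 1*(-392907)) - 3003780648817/1792992783627)*(-496515 + (-944753 - 1*1968123)) = ((-656 + 392907) - 3003780648817/1792992783627)*(-496515 + (-944753 - 1968123)) = (392251 - 3003780648817/1792992783627)*(-496515 - 2912876) = (703300208589825560/1792992783627)*(-3409391) = -2397825401464273955833960/1792992783627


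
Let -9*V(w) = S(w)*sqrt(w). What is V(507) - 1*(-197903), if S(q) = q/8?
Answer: 197903 - 2197*sqrt(3)/24 ≈ 1.9774e+5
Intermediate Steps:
S(q) = q/8 (S(q) = q*(1/8) = q/8)
V(w) = -w**(3/2)/72 (V(w) = -w/8*sqrt(w)/9 = -w**(3/2)/72)
V(507) - 1*(-197903) = -2197*sqrt(3)/24 - 1*(-197903) = -2197*sqrt(3)/24 + 197903 = 197903 - 2197*sqrt(3)/24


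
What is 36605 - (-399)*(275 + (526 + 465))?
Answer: 541739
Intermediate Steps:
36605 - (-399)*(275 + (526 + 465)) = 36605 - (-399)*(275 + 991) = 36605 - (-399)*1266 = 36605 - 1*(-505134) = 36605 + 505134 = 541739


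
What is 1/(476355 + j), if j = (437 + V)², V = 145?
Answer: 1/815079 ≈ 1.2269e-6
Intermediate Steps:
j = 338724 (j = (437 + 145)² = 582² = 338724)
1/(476355 + j) = 1/(476355 + 338724) = 1/815079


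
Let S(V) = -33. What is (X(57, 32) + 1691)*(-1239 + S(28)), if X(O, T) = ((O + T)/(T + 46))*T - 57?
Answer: -27623600/13 ≈ -2.1249e+6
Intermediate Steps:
X(O, T) = -57 + T*(O + T)/(46 + T) (X(O, T) = ((O + T)/(46 + T))*T - 57 = T*(O + T)/(46 + T) - 57 = -57 + T*(O + T)/(46 + T))
(X(57, 32) + 1691)*(-1239 + S(28)) = ((-2622 + 32² - 57*32 + 57*32)/(46 + 32) + 1691)*(-1239 - 33) = ((-2622 + 1024 - 1824 + 1824)/78 + 1691)*(-1272) = ((1/78)*(-1598) + 1691)*(-1272) = (-799/39 + 1691)*(-1272) = (65150/39)*(-1272) = -27623600/13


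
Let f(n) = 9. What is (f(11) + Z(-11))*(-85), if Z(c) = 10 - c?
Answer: -2550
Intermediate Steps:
(f(11) + Z(-11))*(-85) = (9 + (10 - 1*(-11)))*(-85) = (9 + (10 + 11))*(-85) = (9 + 21)*(-85) = 30*(-85) = -2550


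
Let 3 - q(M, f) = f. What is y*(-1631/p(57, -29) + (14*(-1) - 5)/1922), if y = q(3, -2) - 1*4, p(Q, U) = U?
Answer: 3134231/55738 ≈ 56.232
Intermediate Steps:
q(M, f) = 3 - f
y = 1 (y = (3 - 1*(-2)) - 1*4 = (3 + 2) - 4 = 5 - 4 = 1)
y*(-1631/p(57, -29) + (14*(-1) - 5)/1922) = 1*(-1631/(-29) + (14*(-1) - 5)/1922) = 1*(-1631*(-1/29) + (-14 - 5)*(1/1922)) = 1*(1631/29 - 19*1/1922) = 1*(1631/29 - 19/1922) = 1*(3134231/55738) = 3134231/55738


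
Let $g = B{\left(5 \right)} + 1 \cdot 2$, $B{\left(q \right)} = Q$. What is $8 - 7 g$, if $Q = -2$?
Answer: $8$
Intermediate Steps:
$B{\left(q \right)} = -2$
$g = 0$ ($g = -2 + 1 \cdot 2 = -2 + 2 = 0$)
$8 - 7 g = 8 - 0 = 8 + 0 = 8$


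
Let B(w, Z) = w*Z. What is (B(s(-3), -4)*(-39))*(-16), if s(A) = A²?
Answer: -22464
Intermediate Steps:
B(w, Z) = Z*w
(B(s(-3), -4)*(-39))*(-16) = (-4*(-3)²*(-39))*(-16) = (-4*9*(-39))*(-16) = -36*(-39)*(-16) = 1404*(-16) = -22464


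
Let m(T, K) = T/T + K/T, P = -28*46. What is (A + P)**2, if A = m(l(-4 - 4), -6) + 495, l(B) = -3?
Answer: 624100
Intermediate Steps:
P = -1288
m(T, K) = 1 + K/T
A = 498 (A = (-6 - 3)/(-3) + 495 = -1/3*(-9) + 495 = 3 + 495 = 498)
(A + P)**2 = (498 - 1288)**2 = (-790)**2 = 624100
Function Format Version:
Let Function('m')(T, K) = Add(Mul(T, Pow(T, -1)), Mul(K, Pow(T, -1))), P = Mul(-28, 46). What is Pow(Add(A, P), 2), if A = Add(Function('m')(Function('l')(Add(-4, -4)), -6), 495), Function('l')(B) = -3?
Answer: 624100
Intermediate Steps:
P = -1288
Function('m')(T, K) = Add(1, Mul(K, Pow(T, -1)))
A = 498 (A = Add(Mul(Pow(-3, -1), Add(-6, -3)), 495) = Add(Mul(Rational(-1, 3), -9), 495) = Add(3, 495) = 498)
Pow(Add(A, P), 2) = Pow(Add(498, -1288), 2) = Pow(-790, 2) = 624100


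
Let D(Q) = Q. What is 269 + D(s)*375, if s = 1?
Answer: 644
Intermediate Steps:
269 + D(s)*375 = 269 + 1*375 = 269 + 375 = 644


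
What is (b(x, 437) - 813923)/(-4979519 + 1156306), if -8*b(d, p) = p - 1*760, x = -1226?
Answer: 6511061/30585704 ≈ 0.21288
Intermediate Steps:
b(d, p) = 95 - p/8 (b(d, p) = -(p - 1*760)/8 = -(p - 760)/8 = -(-760 + p)/8 = 95 - p/8)
(b(x, 437) - 813923)/(-4979519 + 1156306) = ((95 - ⅛*437) - 813923)/(-4979519 + 1156306) = ((95 - 437/8) - 813923)/(-3823213) = (323/8 - 813923)*(-1/3823213) = -6511061/8*(-1/3823213) = 6511061/30585704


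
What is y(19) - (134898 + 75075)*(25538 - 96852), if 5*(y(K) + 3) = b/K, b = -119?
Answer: 1422531379186/95 ≈ 1.4974e+10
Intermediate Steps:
y(K) = -3 - 119/(5*K) (y(K) = -3 + (-119/K)/5 = -3 - 119/(5*K))
y(19) - (134898 + 75075)*(25538 - 96852) = (-3 - 119/5/19) - (134898 + 75075)*(25538 - 96852) = (-3 - 119/5*1/19) - 209973*(-71314) = (-3 - 119/95) - 1*(-14974014522) = -404/95 + 14974014522 = 1422531379186/95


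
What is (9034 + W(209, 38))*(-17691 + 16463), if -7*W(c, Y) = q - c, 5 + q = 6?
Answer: -77911688/7 ≈ -1.1130e+7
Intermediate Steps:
q = 1 (q = -5 + 6 = 1)
W(c, Y) = -1/7 + c/7 (W(c, Y) = -(1 - c)/7 = -1/7 + c/7)
(9034 + W(209, 38))*(-17691 + 16463) = (9034 + (-1/7 + (1/7)*209))*(-17691 + 16463) = (9034 + (-1/7 + 209/7))*(-1228) = (9034 + 208/7)*(-1228) = (63446/7)*(-1228) = -77911688/7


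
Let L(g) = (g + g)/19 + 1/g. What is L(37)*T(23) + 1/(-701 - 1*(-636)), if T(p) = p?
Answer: 4121012/45695 ≈ 90.185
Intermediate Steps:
L(g) = 1/g + 2*g/19 (L(g) = (2*g)*(1/19) + 1/g = 2*g/19 + 1/g = 1/g + 2*g/19)
L(37)*T(23) + 1/(-701 - 1*(-636)) = (1/37 + (2/19)*37)*23 + 1/(-701 - 1*(-636)) = (1/37 + 74/19)*23 + 1/(-701 + 636) = (2757/703)*23 + 1/(-65) = 63411/703 - 1/65 = 4121012/45695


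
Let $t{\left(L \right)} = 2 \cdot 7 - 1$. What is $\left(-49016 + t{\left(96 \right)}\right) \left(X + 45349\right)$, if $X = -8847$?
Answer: $-1788707506$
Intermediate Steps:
$t{\left(L \right)} = 13$ ($t{\left(L \right)} = 14 - 1 = 13$)
$\left(-49016 + t{\left(96 \right)}\right) \left(X + 45349\right) = \left(-49016 + 13\right) \left(-8847 + 45349\right) = \left(-49003\right) 36502 = -1788707506$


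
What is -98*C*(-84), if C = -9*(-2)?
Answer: 148176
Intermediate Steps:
C = 18
-98*C*(-84) = -98*18*(-84) = -1764*(-84) = 148176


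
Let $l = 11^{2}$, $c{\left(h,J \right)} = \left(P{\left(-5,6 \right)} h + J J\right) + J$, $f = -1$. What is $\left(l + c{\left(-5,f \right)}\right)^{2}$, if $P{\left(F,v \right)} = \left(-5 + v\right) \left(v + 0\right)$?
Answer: $8281$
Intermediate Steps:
$P{\left(F,v \right)} = v \left(-5 + v\right)$ ($P{\left(F,v \right)} = \left(-5 + v\right) v = v \left(-5 + v\right)$)
$c{\left(h,J \right)} = J + J^{2} + 6 h$ ($c{\left(h,J \right)} = \left(6 \left(-5 + 6\right) h + J J\right) + J = \left(6 \cdot 1 h + J^{2}\right) + J = \left(6 h + J^{2}\right) + J = \left(J^{2} + 6 h\right) + J = J + J^{2} + 6 h$)
$l = 121$
$\left(l + c{\left(-5,f \right)}\right)^{2} = \left(121 + \left(-1 + \left(-1\right)^{2} + 6 \left(-5\right)\right)\right)^{2} = \left(121 - 30\right)^{2} = 91^{2} = 8281$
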